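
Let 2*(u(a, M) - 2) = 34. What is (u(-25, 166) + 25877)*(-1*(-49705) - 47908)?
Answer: 46535112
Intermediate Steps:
u(a, M) = 19 (u(a, M) = 2 + (½)*34 = 2 + 17 = 19)
(u(-25, 166) + 25877)*(-1*(-49705) - 47908) = (19 + 25877)*(-1*(-49705) - 47908) = 25896*(49705 - 47908) = 25896*1797 = 46535112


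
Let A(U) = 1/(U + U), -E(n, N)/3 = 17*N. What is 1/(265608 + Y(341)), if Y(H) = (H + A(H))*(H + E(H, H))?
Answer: -1/5548467 ≈ -1.8023e-7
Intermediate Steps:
E(n, N) = -51*N
A(U) = 1/(2*U)
Y(H) = -50*H*(H + 1/(2*H)) (Y(H) = (H + 1/(2*H))*(H - 51*H) = (H + 1/(2*H))*(-50*H) = -50*H*(H + 1/(2*H)))
1/(265608 + Y(341)) = 1/(265608 + (-25 - 50*341²)) = 1/(265608 + (-25 - 50*116281)) = 1/(265608 + (-25 - 5814050)) = 1/(265608 - 5814075) = 1/(-5548467) = -1/5548467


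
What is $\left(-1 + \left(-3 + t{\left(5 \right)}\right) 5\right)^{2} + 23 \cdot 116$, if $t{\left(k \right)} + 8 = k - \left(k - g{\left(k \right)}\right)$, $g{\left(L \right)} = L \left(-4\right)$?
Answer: $27004$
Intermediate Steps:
$g{\left(L \right)} = - 4 L$
$t{\left(k \right)} = -8 - 4 k$ ($t{\left(k \right)} = -8 + \left(k - 5 k\right) = -8 - 4 k$)
$\left(-1 + \left(-3 + t{\left(5 \right)}\right) 5\right)^{2} + 23 \cdot 116 = \left(-1 + \left(-3 - 28\right) 5\right)^{2} + 23 \cdot 116 = \left(-1 + \left(-3 - 28\right) 5\right)^{2} + 2668 = \left(-1 - 155\right)^{2} + 2668 = \left(-156\right)^{2} + 2668 = 24336 + 2668 = 27004$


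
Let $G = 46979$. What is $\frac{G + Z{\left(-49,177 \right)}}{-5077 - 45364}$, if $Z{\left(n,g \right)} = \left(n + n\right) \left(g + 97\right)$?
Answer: $- \frac{20127}{50441} \approx -0.39902$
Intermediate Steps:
$Z{\left(n,g \right)} = 2 n \left(97 + g\right)$
$\frac{G + Z{\left(-49,177 \right)}}{-5077 - 45364} = \frac{46979 + 2 \left(-49\right) \left(97 + 177\right)}{-5077 - 45364} = \frac{46979 + 2 \left(-49\right) 274}{-50441} = \left(46979 - 26852\right) \left(- \frac{1}{50441}\right) = 20127 \left(- \frac{1}{50441}\right) = - \frac{20127}{50441}$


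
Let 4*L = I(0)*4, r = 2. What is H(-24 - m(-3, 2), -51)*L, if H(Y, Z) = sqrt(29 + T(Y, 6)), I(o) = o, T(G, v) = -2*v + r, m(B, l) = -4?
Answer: 0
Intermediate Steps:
T(G, v) = 2 - 2*v (T(G, v) = -2*v + 2 = 2 - 2*v)
H(Y, Z) = sqrt(19) (H(Y, Z) = sqrt(29 + (2 - 2*6)) = sqrt(29 + (2 - 12)) = sqrt(29 - 10) = sqrt(19))
L = 0 (L = (0*4)/4 = (1/4)*0 = 0)
H(-24 - m(-3, 2), -51)*L = sqrt(19)*0 = 0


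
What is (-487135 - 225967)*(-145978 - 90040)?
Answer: 168304907836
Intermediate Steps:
(-487135 - 225967)*(-145978 - 90040) = -713102*(-236018) = 168304907836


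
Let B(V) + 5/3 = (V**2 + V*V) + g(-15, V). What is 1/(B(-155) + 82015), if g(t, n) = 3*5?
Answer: 3/390235 ≈ 7.6877e-6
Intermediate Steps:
g(t, n) = 15
B(V) = 40/3 + 2*V**2 (B(V) = -5/3 + ((V**2 + V*V) + 15) = -5/3 + ((V**2 + V**2) + 15) = -5/3 + (2*V**2 + 15) = -5/3 + (15 + 2*V**2) = 40/3 + 2*V**2)
1/(B(-155) + 82015) = 1/((40/3 + 2*(-155)**2) + 82015) = 1/((40/3 + 2*24025) + 82015) = 1/((40/3 + 48050) + 82015) = 1/(144190/3 + 82015) = 1/(390235/3) = 3/390235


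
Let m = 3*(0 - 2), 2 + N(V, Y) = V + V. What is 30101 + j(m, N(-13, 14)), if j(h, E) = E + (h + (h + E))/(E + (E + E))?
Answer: 631543/21 ≈ 30073.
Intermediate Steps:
N(V, Y) = -2 + 2*V (N(V, Y) = -2 + (V + V) = -2 + 2*V)
m = -6 (m = 3*(-2) = -6)
j(h, E) = E + (E + 2*h)/(3*E) (j(h, E) = E + (h + (E + h))/(E + 2*E) = E + (E + 2*h)/((3*E)) = E + (E + 2*h)*(1/(3*E)) = E + (E + 2*h)/(3*E))
30101 + j(m, N(-13, 14)) = 30101 + (⅓ + (-2 + 2*(-13)) + (⅔)*(-6)/(-2 + 2*(-13))) = 30101 + (⅓ + (-2 - 26) + (⅔)*(-6)/(-2 - 26)) = 30101 + (⅓ - 28 + (⅔)*(-6)/(-28)) = 30101 + (⅓ - 28 + (⅔)*(-6)*(-1/28)) = 30101 + (⅓ - 28 + ⅐) = 30101 - 578/21 = 631543/21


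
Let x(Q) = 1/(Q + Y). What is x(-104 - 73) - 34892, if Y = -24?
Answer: -7013293/201 ≈ -34892.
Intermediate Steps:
x(Q) = 1/(-24 + Q) (x(Q) = 1/(Q - 24) = 1/(-24 + Q))
x(-104 - 73) - 34892 = 1/(-24 + (-104 - 73)) - 34892 = 1/(-24 - 177) - 34892 = 1/(-201) - 34892 = -1/201 - 34892 = -7013293/201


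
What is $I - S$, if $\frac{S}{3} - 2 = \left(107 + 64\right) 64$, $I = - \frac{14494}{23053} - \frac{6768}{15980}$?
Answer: $- \frac{64348287088}{1959505} \approx -32839.0$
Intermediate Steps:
$I = - \frac{2061898}{1959505}$ ($I = \left(-14494\right) \frac{1}{23053} - \frac{36}{85} = - \frac{14494}{23053} - \frac{36}{85} = - \frac{2061898}{1959505} \approx -1.0523$)
$S = 32838$ ($S = 6 + 3 \left(107 + 64\right) 64 = 6 + 3 \cdot 171 \cdot 64 = 6 + 3 \cdot 10944 = 6 + 32832 = 32838$)
$I - S = - \frac{2061898}{1959505} - 32838 = - \frac{64348287088}{1959505}$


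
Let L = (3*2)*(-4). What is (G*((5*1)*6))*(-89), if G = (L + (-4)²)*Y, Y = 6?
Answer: 128160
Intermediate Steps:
L = -24 (L = 6*(-4) = -24)
G = -48 (G = (-24 + (-4)²)*6 = (-24 + 16)*6 = -8*6 = -48)
(G*((5*1)*6))*(-89) = -48*5*1*6*(-89) = -240*6*(-89) = -48*30*(-89) = -1440*(-89) = 128160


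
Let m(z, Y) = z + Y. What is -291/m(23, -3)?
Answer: -291/20 ≈ -14.550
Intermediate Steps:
m(z, Y) = Y + z
-291/m(23, -3) = -291/(-3 + 23) = -291/20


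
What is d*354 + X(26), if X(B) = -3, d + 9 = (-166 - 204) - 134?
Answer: -181605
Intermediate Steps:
d = -513 (d = -9 + ((-166 - 204) - 134) = -9 + (-370 - 134) = -9 - 504 = -513)
d*354 + X(26) = -513*354 - 3 = -181602 - 3 = -181605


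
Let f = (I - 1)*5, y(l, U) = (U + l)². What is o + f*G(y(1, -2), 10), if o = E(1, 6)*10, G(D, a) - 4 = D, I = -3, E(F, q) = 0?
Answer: -100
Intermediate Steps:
G(D, a) = 4 + D
f = -20 (f = (-3 - 1)*5 = -4*5 = -20)
o = 0 (o = 0*10 = 0)
o + f*G(y(1, -2), 10) = 0 - 20*(4 + (-2 + 1)²) = 0 - 20*(4 + (-1)²) = 0 - 20*(4 + 1) = 0 - 20*5 = 0 - 100 = -100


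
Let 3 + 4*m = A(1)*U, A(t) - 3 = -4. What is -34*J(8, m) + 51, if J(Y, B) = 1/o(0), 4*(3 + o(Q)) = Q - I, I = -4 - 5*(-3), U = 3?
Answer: 1309/23 ≈ 56.913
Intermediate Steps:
A(t) = -1 (A(t) = 3 - 4 = -1)
m = -3/2 (m = -¾ + (-1*3)/4 = -¾ + (¼)*(-3) = -¾ - ¾ = -3/2 ≈ -1.5000)
I = 11 (I = -4 + 15 = 11)
o(Q) = -23/4 + Q/4 (o(Q) = -3 + (Q - 1*11)/4 = -3 + (Q - 11)/4 = -3 + (-11 + Q)/4 = -3 + (-11/4 + Q/4) = -23/4 + Q/4)
J(Y, B) = -4/23 (J(Y, B) = 1/(-23/4 + (¼)*0) = 1/(-23/4 + 0) = 1/(-23/4) = -4/23)
-34*J(8, m) + 51 = -34*(-4/23) + 51 = 136/23 + 51 = 1309/23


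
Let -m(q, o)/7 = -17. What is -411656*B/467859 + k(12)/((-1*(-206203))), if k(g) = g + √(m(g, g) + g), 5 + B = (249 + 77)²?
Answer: -1288683168354460/13781989911 + √131/206203 ≈ -93505.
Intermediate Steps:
m(q, o) = 119 (m(q, o) = -7*(-17) = 119)
B = 106271 (B = -5 + (249 + 77)² = -5 + 326² = -5 + 106276 = 106271)
k(g) = g + √(119 + g)
-411656*B/467859 + k(12)/((-1*(-206203))) = -411656/(467859/106271) + (12 + √(119 + 12))/((-1*(-206203))) = -411656/(467859*(1/106271)) + (12 + √131)/206203 = -411656/467859/106271 + (12 + √131)*(1/206203) = -411656*106271/467859 + (12/206203 + √131/206203) = -6249584968/66837 + (12/206203 + √131/206203) = -1288683168354460/13781989911 + √131/206203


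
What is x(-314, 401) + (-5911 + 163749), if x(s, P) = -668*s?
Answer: 367590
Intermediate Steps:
x(-314, 401) + (-5911 + 163749) = -668*(-314) + (-5911 + 163749) = 209752 + 157838 = 367590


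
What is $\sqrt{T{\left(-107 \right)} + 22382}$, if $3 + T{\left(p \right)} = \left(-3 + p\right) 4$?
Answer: $\sqrt{21939} \approx 148.12$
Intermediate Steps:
$T{\left(p \right)} = -15 + 4 p$ ($T{\left(p \right)} = -3 + \left(-3 + p\right) 4 = -3 + \left(-12 + 4 p\right) = -15 + 4 p$)
$\sqrt{T{\left(-107 \right)} + 22382} = \sqrt{\left(-15 + 4 \left(-107\right)\right) + 22382} = \sqrt{\left(-15 - 428\right) + 22382} = \sqrt{-443 + 22382} = \sqrt{21939}$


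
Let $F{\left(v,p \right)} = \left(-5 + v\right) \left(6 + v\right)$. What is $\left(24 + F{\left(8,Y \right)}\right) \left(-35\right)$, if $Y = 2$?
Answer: $-2310$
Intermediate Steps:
$\left(24 + F{\left(8,Y \right)}\right) \left(-35\right) = \left(24 + \left(-30 + 8 + 8^{2}\right)\right) \left(-35\right) = \left(24 + \left(-30 + 8 + 64\right)\right) \left(-35\right) = \left(24 + 42\right) \left(-35\right) = 66 \left(-35\right) = -2310$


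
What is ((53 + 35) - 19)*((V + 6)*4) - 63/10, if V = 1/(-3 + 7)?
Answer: 17187/10 ≈ 1718.7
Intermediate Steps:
V = ¼ (V = 1/4 = ¼ ≈ 0.25000)
((53 + 35) - 19)*((V + 6)*4) - 63/10 = ((53 + 35) - 19)*((¼ + 6)*4) - 63/10 = (88 - 19)*((25/4)*4) - 63*⅒ = 69*25 - 63/10 = 1725 - 63/10 = 17187/10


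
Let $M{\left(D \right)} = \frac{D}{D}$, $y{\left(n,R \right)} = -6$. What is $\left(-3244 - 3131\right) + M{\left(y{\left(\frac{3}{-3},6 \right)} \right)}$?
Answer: $-6374$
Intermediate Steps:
$M{\left(D \right)} = 1$
$\left(-3244 - 3131\right) + M{\left(y{\left(\frac{3}{-3},6 \right)} \right)} = \left(-3244 - 3131\right) + 1 = -6375 + 1 = -6374$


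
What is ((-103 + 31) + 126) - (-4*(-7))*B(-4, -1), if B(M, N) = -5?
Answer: 194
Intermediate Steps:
((-103 + 31) + 126) - (-4*(-7))*B(-4, -1) = ((-103 + 31) + 126) - (-4*(-7))*(-5) = (-72 + 126) - 28*(-5) = 54 - 1*(-140) = 54 + 140 = 194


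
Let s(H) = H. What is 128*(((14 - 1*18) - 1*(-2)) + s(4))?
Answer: 256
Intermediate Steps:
128*(((14 - 1*18) - 1*(-2)) + s(4)) = 128*(((14 - 1*18) - 1*(-2)) + 4) = 128*(((14 - 18) + 2) + 4) = 128*((-4 + 2) + 4) = 128*(-2 + 4) = 128*2 = 256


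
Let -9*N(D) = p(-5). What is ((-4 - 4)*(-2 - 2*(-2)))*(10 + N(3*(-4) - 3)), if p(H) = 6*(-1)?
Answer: -512/3 ≈ -170.67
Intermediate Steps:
p(H) = -6
N(D) = 2/3 (N(D) = -1/9*(-6) = 2/3)
((-4 - 4)*(-2 - 2*(-2)))*(10 + N(3*(-4) - 3)) = ((-4 - 4)*(-2 - 2*(-2)))*(10 + 2/3) = -8*(-2 + 4)*(32/3) = -8*2*(32/3) = -16*32/3 = -512/3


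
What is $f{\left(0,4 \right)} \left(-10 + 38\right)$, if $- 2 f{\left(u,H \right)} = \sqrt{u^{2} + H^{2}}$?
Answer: $-56$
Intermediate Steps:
$f{\left(u,H \right)} = - \frac{\sqrt{H^{2} + u^{2}}}{2}$ ($f{\left(u,H \right)} = - \frac{\sqrt{u^{2} + H^{2}}}{2} = - \frac{\sqrt{H^{2} + u^{2}}}{2}$)
$f{\left(0,4 \right)} \left(-10 + 38\right) = - \frac{\sqrt{4^{2} + 0^{2}}}{2} \left(-10 + 38\right) = - \frac{\sqrt{16 + 0}}{2} \cdot 28 = - \frac{\sqrt{16}}{2} \cdot 28 = \left(- \frac{1}{2}\right) 4 \cdot 28 = \left(-2\right) 28 = -56$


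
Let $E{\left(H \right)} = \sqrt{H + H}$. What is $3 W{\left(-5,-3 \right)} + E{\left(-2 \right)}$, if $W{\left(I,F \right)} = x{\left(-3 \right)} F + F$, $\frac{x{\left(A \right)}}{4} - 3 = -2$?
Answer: $-45 + 2 i \approx -45.0 + 2.0 i$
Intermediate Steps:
$x{\left(A \right)} = 4$ ($x{\left(A \right)} = 12 + 4 \left(-2\right) = 12 - 8 = 4$)
$E{\left(H \right)} = \sqrt{2} \sqrt{H}$ ($E{\left(H \right)} = \sqrt{2 H} = \sqrt{2} \sqrt{H}$)
$W{\left(I,F \right)} = 5 F$ ($W{\left(I,F \right)} = 4 F + F = 5 F$)
$3 W{\left(-5,-3 \right)} + E{\left(-2 \right)} = 3 \cdot 5 \left(-3\right) + \sqrt{2} \sqrt{-2} = 3 \left(-15\right) + \sqrt{2} i \sqrt{2} = -45 + 2 i$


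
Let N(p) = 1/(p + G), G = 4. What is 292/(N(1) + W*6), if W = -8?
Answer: -1460/239 ≈ -6.1088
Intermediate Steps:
N(p) = 1/(4 + p) (N(p) = 1/(p + 4) = 1/(4 + p))
292/(N(1) + W*6) = 292/(1/(4 + 1) - 8*6) = 292/(1/5 - 48) = 292/(⅕ - 48) = 292/(-239/5) = 292*(-5/239) = -1460/239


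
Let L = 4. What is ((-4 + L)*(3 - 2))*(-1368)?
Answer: 0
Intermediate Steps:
((-4 + L)*(3 - 2))*(-1368) = ((-4 + 4)*(3 - 2))*(-1368) = (0*1)*(-1368) = 0*(-1368) = 0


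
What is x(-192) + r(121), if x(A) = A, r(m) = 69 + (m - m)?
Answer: -123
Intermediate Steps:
r(m) = 69 (r(m) = 69 + 0 = 69)
x(-192) + r(121) = -192 + 69 = -123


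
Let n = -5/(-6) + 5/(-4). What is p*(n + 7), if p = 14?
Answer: 553/6 ≈ 92.167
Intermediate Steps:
n = -5/12 (n = -5*(-1/6) + 5*(-1/4) = 5/6 - 5/4 = -5/12 ≈ -0.41667)
p*(n + 7) = 14*(-5/12 + 7) = 14*(79/12) = 553/6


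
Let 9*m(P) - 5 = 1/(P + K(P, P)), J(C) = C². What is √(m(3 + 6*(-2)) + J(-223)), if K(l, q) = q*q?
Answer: √64449506/36 ≈ 223.00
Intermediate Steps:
K(l, q) = q²
m(P) = 5/9 + 1/(9*(P + P²))
√(m(3 + 6*(-2)) + J(-223)) = √((1 + 5*(3 + 6*(-2)) + 5*(3 + 6*(-2))²)/(9*(3 + 6*(-2))*(1 + (3 + 6*(-2)))) + (-223)²) = √((1 + 5*(3 - 12) + 5*(3 - 12)²)/(9*(3 - 12)*(1 + (3 - 12))) + 49729) = √((⅑)*(1 + 5*(-9) + 5*(-9)²)/(-9*(1 - 9)) + 49729) = √((⅑)*(-⅑)*(1 - 45 + 5*81)/(-8) + 49729) = √((⅑)*(-⅑)*(-⅛)*(1 - 45 + 405) + 49729) = √((⅑)*(-⅑)*(-⅛)*361 + 49729) = √(361/648 + 49729) = √(32224753/648) = √64449506/36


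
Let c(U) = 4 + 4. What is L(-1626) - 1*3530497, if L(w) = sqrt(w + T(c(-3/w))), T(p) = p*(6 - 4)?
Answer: -3530497 + I*sqrt(1610) ≈ -3.5305e+6 + 40.125*I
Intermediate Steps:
c(U) = 8
T(p) = 2*p (T(p) = p*2 = 2*p)
L(w) = sqrt(16 + w) (L(w) = sqrt(w + 2*8) = sqrt(w + 16) = sqrt(16 + w))
L(-1626) - 1*3530497 = sqrt(16 - 1626) - 1*3530497 = sqrt(-1610) - 3530497 = I*sqrt(1610) - 3530497 = -3530497 + I*sqrt(1610)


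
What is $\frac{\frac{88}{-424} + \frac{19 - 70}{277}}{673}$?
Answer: $- \frac{5750}{9880313} \approx -0.00058196$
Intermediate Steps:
$\frac{\frac{88}{-424} + \frac{19 - 70}{277}}{673} = \left(88 \left(- \frac{1}{424}\right) + \left(19 - 70\right) \frac{1}{277}\right) \frac{1}{673} = \left(- \frac{11}{53} - \frac{51}{277}\right) \frac{1}{673} = \left(- \frac{5750}{14681}\right) \frac{1}{673} = - \frac{5750}{9880313}$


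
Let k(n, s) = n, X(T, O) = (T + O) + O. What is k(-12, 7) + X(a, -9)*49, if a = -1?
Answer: -943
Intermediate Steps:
X(T, O) = T + 2*O (X(T, O) = (O + T) + O = T + 2*O)
k(-12, 7) + X(a, -9)*49 = -12 + (-1 + 2*(-9))*49 = -12 + (-1 - 18)*49 = -12 - 19*49 = -12 - 931 = -943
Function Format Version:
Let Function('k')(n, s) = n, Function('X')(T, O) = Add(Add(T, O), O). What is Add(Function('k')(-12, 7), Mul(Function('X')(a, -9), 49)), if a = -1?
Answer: -943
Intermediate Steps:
Function('X')(T, O) = Add(T, Mul(2, O)) (Function('X')(T, O) = Add(Add(O, T), O) = Add(T, Mul(2, O)))
Add(Function('k')(-12, 7), Mul(Function('X')(a, -9), 49)) = Add(-12, Mul(Add(-1, Mul(2, -9)), 49)) = Add(-12, Mul(Add(-1, -18), 49)) = Add(-12, Mul(-19, 49)) = Add(-12, -931) = -943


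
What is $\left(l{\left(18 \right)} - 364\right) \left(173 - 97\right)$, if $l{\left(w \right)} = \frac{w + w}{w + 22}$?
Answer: $- \frac{137978}{5} \approx -27596.0$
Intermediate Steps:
$l{\left(w \right)} = \frac{2 w}{22 + w}$
$\left(l{\left(18 \right)} - 364\right) \left(173 - 97\right) = \left(2 \cdot 18 \frac{1}{22 + 18} - 364\right) \left(173 - 97\right) = \left(2 \cdot 18 \cdot \frac{1}{40} - 364\right) 76 = \left(\frac{9}{10} - 364\right) 76 = \left(- \frac{3631}{10}\right) 76 = - \frac{137978}{5}$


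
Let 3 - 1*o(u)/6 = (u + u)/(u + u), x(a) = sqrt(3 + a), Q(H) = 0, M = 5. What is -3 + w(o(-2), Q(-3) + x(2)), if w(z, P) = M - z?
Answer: -10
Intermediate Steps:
o(u) = 12 (o(u) = 18 - 6*(u + u)/(u + u) = 18 - 6*2*u/(2*u) = 18 - 6*2*u*1/(2*u) = 18 - 6*1 = 18 - 6 = 12)
w(z, P) = 5 - z
-3 + w(o(-2), Q(-3) + x(2)) = -3 + (5 - 1*12) = -3 + (5 - 12) = -3 - 7 = -10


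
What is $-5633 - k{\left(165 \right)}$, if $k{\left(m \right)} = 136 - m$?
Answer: $-5604$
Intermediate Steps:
$-5633 - k{\left(165 \right)} = -5633 - \left(136 - 165\right) = -5633 - -29 = -5633 + 29 = -5604$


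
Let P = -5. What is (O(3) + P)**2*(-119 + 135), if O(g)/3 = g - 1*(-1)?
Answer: 784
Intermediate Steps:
O(g) = 3 + 3*g (O(g) = 3*(g - 1*(-1)) = 3*(g + 1) = 3*(1 + g) = 3 + 3*g)
(O(3) + P)**2*(-119 + 135) = ((3 + 3*3) - 5)**2*(-119 + 135) = ((3 + 9) - 5)**2*16 = (12 - 5)**2*16 = 7**2*16 = 49*16 = 784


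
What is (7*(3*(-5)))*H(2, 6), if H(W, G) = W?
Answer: -210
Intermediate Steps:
(7*(3*(-5)))*H(2, 6) = (7*(3*(-5)))*2 = (7*(-15))*2 = -105*2 = -210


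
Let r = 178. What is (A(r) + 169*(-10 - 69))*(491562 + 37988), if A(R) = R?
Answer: -6975762150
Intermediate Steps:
(A(r) + 169*(-10 - 69))*(491562 + 37988) = (178 + 169*(-10 - 69))*(491562 + 37988) = (178 + 169*(-79))*529550 = (178 - 13351)*529550 = -13173*529550 = -6975762150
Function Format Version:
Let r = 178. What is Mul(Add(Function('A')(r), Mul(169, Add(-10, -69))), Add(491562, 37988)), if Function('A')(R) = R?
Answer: -6975762150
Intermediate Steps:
Mul(Add(Function('A')(r), Mul(169, Add(-10, -69))), Add(491562, 37988)) = Mul(Add(178, Mul(169, Add(-10, -69))), Add(491562, 37988)) = Mul(Add(178, Mul(169, -79)), 529550) = Mul(Add(178, -13351), 529550) = Mul(-13173, 529550) = -6975762150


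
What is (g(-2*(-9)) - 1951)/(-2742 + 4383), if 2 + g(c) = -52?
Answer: -2005/1641 ≈ -1.2218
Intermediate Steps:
g(c) = -54 (g(c) = -2 - 52 = -54)
(g(-2*(-9)) - 1951)/(-2742 + 4383) = (-54 - 1951)/(-2742 + 4383) = -2005/1641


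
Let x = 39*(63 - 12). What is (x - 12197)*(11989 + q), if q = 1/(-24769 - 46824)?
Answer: -8761817083008/71593 ≈ -1.2238e+8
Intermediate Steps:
x = 1989 (x = 39*51 = 1989)
q = -1/71593 (q = 1/(-71593) = -1/71593 ≈ -1.3968e-5)
(x - 12197)*(11989 + q) = (1989 - 12197)*(11989 - 1/71593) = -10208*858328476/71593 = -8761817083008/71593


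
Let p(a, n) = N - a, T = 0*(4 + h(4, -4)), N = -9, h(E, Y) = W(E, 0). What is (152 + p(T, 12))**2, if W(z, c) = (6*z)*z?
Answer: 20449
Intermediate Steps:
W(z, c) = 6*z**2
h(E, Y) = 6*E**2
T = 0 (T = 0*(4 + 6*4**2) = 0*(4 + 6*16) = 0*(4 + 96) = 0*100 = 0)
p(a, n) = -9 - a
(152 + p(T, 12))**2 = (152 + (-9 - 1*0))**2 = (152 + (-9 + 0))**2 = (152 - 9)**2 = 143**2 = 20449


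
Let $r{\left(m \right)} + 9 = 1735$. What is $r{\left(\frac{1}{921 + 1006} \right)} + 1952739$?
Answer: $1954465$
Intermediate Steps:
$r{\left(m \right)} = 1726$ ($r{\left(m \right)} = -9 + 1735 = 1726$)
$r{\left(\frac{1}{921 + 1006} \right)} + 1952739 = 1726 + 1952739 = 1954465$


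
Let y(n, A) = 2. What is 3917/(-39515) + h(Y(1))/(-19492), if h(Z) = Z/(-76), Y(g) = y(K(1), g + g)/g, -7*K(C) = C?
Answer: -2901266717/29268602440 ≈ -0.099126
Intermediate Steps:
K(C) = -C/7
Y(g) = 2/g
h(Z) = -Z/76 (h(Z) = Z*(-1/76) = -Z/76)
3917/(-39515) + h(Y(1))/(-19492) = 3917/(-39515) - 1/(38*1)/(-19492) = 3917*(-1/39515) - 1/38*(-1/19492) = -3917/39515 - 1/76*2*(-1/19492) = -3917/39515 - 1/38*(-1/19492) = -3917/39515 + 1/740696 = -2901266717/29268602440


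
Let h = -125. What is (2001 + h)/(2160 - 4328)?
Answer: -469/542 ≈ -0.86531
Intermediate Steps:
(2001 + h)/(2160 - 4328) = (2001 - 125)/(2160 - 4328) = 1876/(-2168) = 1876*(-1/2168) = -469/542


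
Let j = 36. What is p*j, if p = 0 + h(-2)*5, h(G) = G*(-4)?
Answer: 1440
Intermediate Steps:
h(G) = -4*G
p = 40 (p = 0 - 4*(-2)*5 = 0 + 8*5 = 0 + 40 = 40)
p*j = 40*36 = 1440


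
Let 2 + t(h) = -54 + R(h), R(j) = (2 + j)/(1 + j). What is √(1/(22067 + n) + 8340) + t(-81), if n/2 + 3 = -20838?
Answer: -4401/80 + √3208800176885/19615 ≈ 36.311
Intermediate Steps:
n = -41682 (n = -6 + 2*(-20838) = -6 - 41676 = -41682)
R(j) = (2 + j)/(1 + j)
t(h) = -56 + (2 + h)/(1 + h) (t(h) = -2 + (-54 + (2 + h)/(1 + h)) = -56 + (2 + h)/(1 + h))
√(1/(22067 + n) + 8340) + t(-81) = √(1/(22067 - 41682) + 8340) + (-54 - 55*(-81))/(1 - 81) = √(1/(-19615) + 8340) + (-54 + 4455)/(-80) = √(-1/19615 + 8340) - 1/80*4401 = √(163589099/19615) - 4401/80 = √3208800176885/19615 - 4401/80 = -4401/80 + √3208800176885/19615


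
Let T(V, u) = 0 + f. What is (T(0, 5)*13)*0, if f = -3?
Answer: 0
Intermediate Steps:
T(V, u) = -3 (T(V, u) = 0 - 3 = -3)
(T(0, 5)*13)*0 = -3*13*0 = -39*0 = 0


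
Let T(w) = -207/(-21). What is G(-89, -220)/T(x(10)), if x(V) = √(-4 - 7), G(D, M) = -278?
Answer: -1946/69 ≈ -28.203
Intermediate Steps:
x(V) = I*√11 (x(V) = √(-11) = I*√11)
T(w) = 69/7 (T(w) = -207*(-1/21) = 69/7)
G(-89, -220)/T(x(10)) = -278/69/7 = -278*7/69 = -1946/69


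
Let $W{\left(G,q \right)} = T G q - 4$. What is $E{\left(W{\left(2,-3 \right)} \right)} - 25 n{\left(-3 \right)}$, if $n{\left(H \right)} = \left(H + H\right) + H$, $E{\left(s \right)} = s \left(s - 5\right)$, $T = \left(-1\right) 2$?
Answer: $249$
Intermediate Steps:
$T = -2$
$W{\left(G,q \right)} = -4 - 2 G q$ ($W{\left(G,q \right)} = - 2 G q - 4 = -4 - 2 G q$)
$E{\left(s \right)} = s \left(-5 + s\right)$
$n{\left(H \right)} = 3 H$ ($n{\left(H \right)} = 2 H + H = 3 H$)
$E{\left(W{\left(2,-3 \right)} \right)} - 25 n{\left(-3 \right)} = \left(-4 - 4 \left(-3\right)\right) \left(-5 - \left(4 + 4 \left(-3\right)\right)\right) - 25 \cdot 3 \left(-3\right) = \left(-4 + 12\right) \left(-5 + \left(-4 + 12\right)\right) - -225 = 8 \left(-5 + 8\right) + 225 = 8 \cdot 3 + 225 = 24 + 225 = 249$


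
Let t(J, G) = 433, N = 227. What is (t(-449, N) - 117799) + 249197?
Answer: 131831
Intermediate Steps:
(t(-449, N) - 117799) + 249197 = (433 - 117799) + 249197 = -117366 + 249197 = 131831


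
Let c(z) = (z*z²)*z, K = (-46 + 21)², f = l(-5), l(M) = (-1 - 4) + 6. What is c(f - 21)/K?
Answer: 256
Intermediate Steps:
l(M) = 1 (l(M) = -5 + 6 = 1)
f = 1
K = 625 (K = (-25)² = 625)
c(z) = z⁴ (c(z) = z³*z = z⁴)
c(f - 21)/K = (1 - 21)⁴/625 = (-20)⁴*(1/625) = 160000*(1/625) = 256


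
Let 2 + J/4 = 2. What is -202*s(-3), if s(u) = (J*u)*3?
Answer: 0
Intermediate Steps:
J = 0 (J = -8 + 4*2 = -8 + 8 = 0)
s(u) = 0 (s(u) = (0*u)*3 = 0*3 = 0)
-202*s(-3) = -202*0 = 0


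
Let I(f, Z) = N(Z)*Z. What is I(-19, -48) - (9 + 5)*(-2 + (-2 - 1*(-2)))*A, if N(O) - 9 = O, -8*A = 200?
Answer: 1172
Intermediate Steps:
A = -25 (A = -1/8*200 = -25)
N(O) = 9 + O
I(f, Z) = Z*(9 + Z) (I(f, Z) = (9 + Z)*Z = Z*(9 + Z))
I(-19, -48) - (9 + 5)*(-2 + (-2 - 1*(-2)))*A = -48*(9 - 48) - (9 + 5)*(-2 + (-2 - 1*(-2)))*(-25) = -48*(-39) - 14*(-2 + (-2 + 2))*(-25) = 1872 - 14*(-2 + 0)*(-25) = 1872 - 14*(-2)*(-25) = 1872 - (-28)*(-25) = 1872 - 1*700 = 1872 - 700 = 1172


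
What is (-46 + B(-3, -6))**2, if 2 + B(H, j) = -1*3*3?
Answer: 3249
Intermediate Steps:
B(H, j) = -11 (B(H, j) = -2 - 1*3*3 = -2 - 3*3 = -2 - 9 = -11)
(-46 + B(-3, -6))**2 = (-46 - 11)**2 = (-57)**2 = 3249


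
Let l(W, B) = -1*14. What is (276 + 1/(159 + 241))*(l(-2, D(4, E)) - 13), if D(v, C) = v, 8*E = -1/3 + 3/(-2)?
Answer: -2980827/400 ≈ -7452.1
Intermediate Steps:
E = -11/48 (E = (-1/3 + 3/(-2))/8 = (-1*⅓ + 3*(-½))/8 = (-⅓ - 3/2)/8 = (⅛)*(-11/6) = -11/48 ≈ -0.22917)
l(W, B) = -14
(276 + 1/(159 + 241))*(l(-2, D(4, E)) - 13) = (276 + 1/(159 + 241))*(-14 - 13) = (276 + 1/400)*(-27) = (110401/400)*(-27) = -2980827/400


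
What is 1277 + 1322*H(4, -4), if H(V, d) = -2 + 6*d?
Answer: -33095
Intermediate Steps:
1277 + 1322*H(4, -4) = 1277 + 1322*(-2 + 6*(-4)) = 1277 + 1322*(-2 - 24) = 1277 + 1322*(-26) = 1277 - 34372 = -33095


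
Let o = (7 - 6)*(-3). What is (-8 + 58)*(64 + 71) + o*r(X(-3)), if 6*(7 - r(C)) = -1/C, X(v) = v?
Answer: 40375/6 ≈ 6729.2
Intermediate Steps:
o = -3 (o = 1*(-3) = -3)
r(C) = 7 + 1/(6*C) (r(C) = 7 - (-1)/(6*C) = 7 + 1/(6*C))
(-8 + 58)*(64 + 71) + o*r(X(-3)) = (-8 + 58)*(64 + 71) - 3*(7 + (⅙)/(-3)) = 50*135 - 3*(7 + (⅙)*(-⅓)) = 6750 - 3*(7 - 1/18) = 6750 - 3*125/18 = 6750 - 125/6 = 40375/6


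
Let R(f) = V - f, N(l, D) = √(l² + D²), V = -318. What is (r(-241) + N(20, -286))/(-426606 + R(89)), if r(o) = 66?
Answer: -66/427013 - 2*√20549/427013 ≈ -0.00082597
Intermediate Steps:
N(l, D) = √(D² + l²)
R(f) = -318 - f
(r(-241) + N(20, -286))/(-426606 + R(89)) = (66 + √((-286)² + 20²))/(-426606 + (-318 - 1*89)) = (66 + √(81796 + 400))/(-426606 + (-318 - 89)) = (66 + √82196)/(-426606 - 407) = (66 + 2*√20549)/(-427013) = (66 + 2*√20549)*(-1/427013) = -66/427013 - 2*√20549/427013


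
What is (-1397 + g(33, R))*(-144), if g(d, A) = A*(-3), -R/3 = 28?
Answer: 164880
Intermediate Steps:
R = -84 (R = -3*28 = -84)
g(d, A) = -3*A
(-1397 + g(33, R))*(-144) = (-1397 - 3*(-84))*(-144) = (-1397 + 252)*(-144) = -1145*(-144) = 164880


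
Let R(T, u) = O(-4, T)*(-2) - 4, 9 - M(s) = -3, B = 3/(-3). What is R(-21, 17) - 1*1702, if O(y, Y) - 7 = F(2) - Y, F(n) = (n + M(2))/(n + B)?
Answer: -1790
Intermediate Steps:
B = -1 (B = 3*(-⅓) = -1)
M(s) = 12 (M(s) = 9 - 1*(-3) = 9 + 3 = 12)
F(n) = (12 + n)/(-1 + n) (F(n) = (n + 12)/(n - 1) = (12 + n)/(-1 + n))
O(y, Y) = 21 - Y (O(y, Y) = 7 + ((12 + 2)/(-1 + 2) - Y) = 7 + (14/1 - Y) = 7 + (1*14 - Y) = 7 + (14 - Y) = 21 - Y)
R(T, u) = -46 + 2*T (R(T, u) = (21 - T)*(-2) - 4 = (-42 + 2*T) - 4 = -46 + 2*T)
R(-21, 17) - 1*1702 = (-46 + 2*(-21)) - 1*1702 = (-46 - 42) - 1702 = -88 - 1702 = -1790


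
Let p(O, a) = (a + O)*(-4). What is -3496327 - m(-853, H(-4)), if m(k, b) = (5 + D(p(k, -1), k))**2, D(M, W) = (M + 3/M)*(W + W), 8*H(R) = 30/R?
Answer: -99076129742034160697/2917264 ≈ -3.3962e+13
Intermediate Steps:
p(O, a) = -4*O - 4*a (p(O, a) = (O + a)*(-4) = -4*O - 4*a)
H(R) = 15/(4*R) (H(R) = (30/R)/8 = 15/(4*R))
D(M, W) = 2*W*(M + 3/M) (D(M, W) = (M + 3/M)*(2*W) = 2*W*(M + 3/M))
m(k, b) = (5 + 2*k*(3 + (4 - 4*k)**2)/(4 - 4*k))**2 (m(k, b) = (5 + 2*k*(3 + (-4*k - 4*(-1))**2)/(-4*k - 4*(-1)))**2 = (5 + 2*k*(3 + (-4*k + 4)**2)/(-4*k + 4))**2 = (5 + 2*k*(3 + (4 - 4*k)**2)/(4 - 4*k))**2)
-3496327 - m(-853, H(-4)) = -3496327 - (10 - 7*(-853) + 16*(-853)*(-1 - 853)**2)**2/(4*(-1 - 853)**2) = -3496327 - (10 + 5971 + 16*(-853)*(-854)**2)**2/(4*(-854)**2) = -3496327 - (10 + 5971 + 16*(-853)*729316)**2/(4*729316) = -3496327 - (10 + 5971 - 9953704768)**2/(4*729316) = -3496327 - (-9953698787)**2/(4*729316) = -3496327 - 99076119542325271369/(4*729316) = -3496327 - 1*99076119542325271369/2917264 = -3496327 - 99076119542325271369/2917264 = -99076129742034160697/2917264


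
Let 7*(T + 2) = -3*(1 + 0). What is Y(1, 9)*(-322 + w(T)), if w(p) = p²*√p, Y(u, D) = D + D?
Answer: -5796 + 5202*I*√119/343 ≈ -5796.0 + 165.44*I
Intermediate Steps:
Y(u, D) = 2*D
T = -17/7 (T = -2 + (-3*(1 + 0))/7 = -2 + (-3*1)/7 = -2 + (⅐)*(-3) = -2 - 3/7 = -17/7 ≈ -2.4286)
w(p) = p^(5/2)
Y(1, 9)*(-322 + w(T)) = (2*9)*(-322 + (-17/7)^(5/2)) = 18*(-322 + 289*I*√119/343) = -5796 + 5202*I*√119/343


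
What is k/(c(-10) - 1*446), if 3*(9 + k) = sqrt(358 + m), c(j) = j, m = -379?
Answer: 3/152 - I*sqrt(21)/1368 ≈ 0.019737 - 0.0033498*I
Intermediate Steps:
k = -9 + I*sqrt(21)/3 (k = -9 + sqrt(358 - 379)/3 = -9 + sqrt(-21)/3 = -9 + (I*sqrt(21))/3 = -9 + I*sqrt(21)/3 ≈ -9.0 + 1.5275*I)
k/(c(-10) - 1*446) = (-9 + I*sqrt(21)/3)/(-10 - 1*446) = (-9 + I*sqrt(21)/3)/(-10 - 446) = (-9 + I*sqrt(21)/3)/(-456) = (-9 + I*sqrt(21)/3)*(-1/456) = 3/152 - I*sqrt(21)/1368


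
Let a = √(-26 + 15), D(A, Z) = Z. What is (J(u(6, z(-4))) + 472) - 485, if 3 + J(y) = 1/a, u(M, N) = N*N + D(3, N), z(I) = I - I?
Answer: -16 - I*√11/11 ≈ -16.0 - 0.30151*I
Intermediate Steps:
z(I) = 0
a = I*√11 (a = √(-11) = I*√11 ≈ 3.3166*I)
u(M, N) = N + N² (u(M, N) = N*N + N = N² + N = N + N²)
J(y) = -3 - I*√11/11 (J(y) = -3 + 1/(I*√11) = -3 - I*√11/11)
(J(u(6, z(-4))) + 472) - 485 = ((-3 - I*√11/11) + 472) - 485 = (469 - I*√11/11) - 485 = -16 - I*√11/11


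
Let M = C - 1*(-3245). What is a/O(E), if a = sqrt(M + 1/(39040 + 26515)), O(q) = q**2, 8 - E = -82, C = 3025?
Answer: sqrt(26945061882305)/530995500 ≈ 0.0097757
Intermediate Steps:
E = 90 (E = 8 - 1*(-82) = 8 + 82 = 90)
M = 6270 (M = 3025 - 1*(-3245) = 3025 + 3245 = 6270)
a = sqrt(26945061882305)/65555 (a = sqrt(6270 + 1/(39040 + 26515)) = sqrt(6270 + 1/65555) = sqrt(411029851/65555) = sqrt(26945061882305)/65555 ≈ 79.183)
a/O(E) = (sqrt(26945061882305)/65555)/(90**2) = (sqrt(26945061882305)/65555)/8100 = (sqrt(26945061882305)/65555)*(1/8100) = sqrt(26945061882305)/530995500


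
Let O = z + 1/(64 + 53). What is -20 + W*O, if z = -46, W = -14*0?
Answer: -20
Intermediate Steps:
W = 0
O = -5381/117 (O = -46 + 1/(64 + 53) = -46 + 1/117 = -5381/117 ≈ -45.991)
-20 + W*O = -20 + 0*(-5381/117) = -20 + 0 = -20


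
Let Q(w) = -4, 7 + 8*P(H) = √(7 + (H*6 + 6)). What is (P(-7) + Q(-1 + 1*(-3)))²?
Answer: (39 - I*√29)²/64 ≈ 23.313 - 6.5632*I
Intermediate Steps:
P(H) = -7/8 + √(13 + 6*H)/8 (P(H) = -7/8 + √(7 + (H*6 + 6))/8 = -7/8 + √(7 + (6*H + 6))/8 = -7/8 + √(7 + (6 + 6*H))/8 = -7/8 + √(13 + 6*H)/8)
(P(-7) + Q(-1 + 1*(-3)))² = ((-7/8 + √(13 + 6*(-7))/8) - 4)² = ((-7/8 + √(13 - 42)/8) - 4)² = ((-7/8 + √(-29)/8) - 4)² = ((-7/8 + (I*√29)/8) - 4)² = ((-7/8 + I*√29/8) - 4)² = (-39/8 + I*√29/8)²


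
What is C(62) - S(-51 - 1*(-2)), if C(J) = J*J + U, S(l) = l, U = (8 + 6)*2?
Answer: 3921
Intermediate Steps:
U = 28 (U = 14*2 = 28)
C(J) = 28 + J² (C(J) = J*J + 28 = J² + 28 = 28 + J²)
C(62) - S(-51 - 1*(-2)) = (28 + 62²) - (-51 - 1*(-2)) = (28 + 3844) - (-51 + 2) = 3872 - 1*(-49) = 3872 + 49 = 3921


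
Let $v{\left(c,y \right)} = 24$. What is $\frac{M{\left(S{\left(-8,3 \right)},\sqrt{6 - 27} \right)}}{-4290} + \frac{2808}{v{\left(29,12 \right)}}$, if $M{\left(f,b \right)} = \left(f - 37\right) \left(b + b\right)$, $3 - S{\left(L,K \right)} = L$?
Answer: $117 + \frac{2 i \sqrt{21}}{165} \approx 117.0 + 0.055546 i$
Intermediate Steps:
$S{\left(L,K \right)} = 3 - L$
$M{\left(f,b \right)} = 2 b \left(-37 + f\right)$ ($M{\left(f,b \right)} = \left(-37 + f\right) 2 b = 2 b \left(-37 + f\right)$)
$\frac{M{\left(S{\left(-8,3 \right)},\sqrt{6 - 27} \right)}}{-4290} + \frac{2808}{v{\left(29,12 \right)}} = \frac{2 \sqrt{6 - 27} \left(-37 + \left(3 - -8\right)\right)}{-4290} + \frac{2808}{24} = 2 \sqrt{-21} \left(-37 + \left(3 + 8\right)\right) \left(- \frac{1}{4290}\right) + 2808 \cdot \frac{1}{24} = 2 i \sqrt{21} \left(-37 + 11\right) \left(- \frac{1}{4290}\right) + 117 = 2 i \sqrt{21} \left(-26\right) \left(- \frac{1}{4290}\right) + 117 = - 52 i \sqrt{21} \left(- \frac{1}{4290}\right) + 117 = \frac{2 i \sqrt{21}}{165} + 117 = 117 + \frac{2 i \sqrt{21}}{165}$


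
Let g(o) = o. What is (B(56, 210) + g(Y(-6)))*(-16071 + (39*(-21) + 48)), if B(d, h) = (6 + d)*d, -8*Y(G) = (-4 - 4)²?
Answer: -58340688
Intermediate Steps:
Y(G) = -8 (Y(G) = -(-4 - 4)²/8 = -⅛*(-8)² = -⅛*64 = -8)
B(d, h) = d*(6 + d)
(B(56, 210) + g(Y(-6)))*(-16071 + (39*(-21) + 48)) = (56*(6 + 56) - 8)*(-16071 + (39*(-21) + 48)) = (56*62 - 8)*(-16071 + (-819 + 48)) = (3472 - 8)*(-16071 - 771) = 3464*(-16842) = -58340688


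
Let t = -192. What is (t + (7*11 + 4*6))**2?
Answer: 8281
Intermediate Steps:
(t + (7*11 + 4*6))**2 = (-192 + (7*11 + 4*6))**2 = (-192 + (77 + 24))**2 = (-192 + 101)**2 = (-91)**2 = 8281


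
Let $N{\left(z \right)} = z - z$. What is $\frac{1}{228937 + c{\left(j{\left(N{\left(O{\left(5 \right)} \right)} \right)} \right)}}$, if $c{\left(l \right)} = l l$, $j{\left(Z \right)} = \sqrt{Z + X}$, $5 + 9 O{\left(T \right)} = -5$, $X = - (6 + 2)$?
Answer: $\frac{1}{228929} \approx 4.3682 \cdot 10^{-6}$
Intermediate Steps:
$X = -8$ ($X = \left(-1\right) 8 = -8$)
$O{\left(T \right)} = - \frac{10}{9}$ ($O{\left(T \right)} = - \frac{5}{9} + \frac{1}{9} \left(-5\right) = - \frac{5}{9} - \frac{5}{9} = - \frac{10}{9}$)
$N{\left(z \right)} = 0$
$j{\left(Z \right)} = \sqrt{-8 + Z}$ ($j{\left(Z \right)} = \sqrt{Z - 8} = \sqrt{-8 + Z}$)
$c{\left(l \right)} = l^{2}$
$\frac{1}{228937 + c{\left(j{\left(N{\left(O{\left(5 \right)} \right)} \right)} \right)}} = \frac{1}{228937 + \left(\sqrt{-8 + 0}\right)^{2}} = \frac{1}{228937 + \left(\sqrt{-8}\right)^{2}} = \frac{1}{228937 + \left(2 i \sqrt{2}\right)^{2}} = \frac{1}{228937 - 8} = \frac{1}{228929}$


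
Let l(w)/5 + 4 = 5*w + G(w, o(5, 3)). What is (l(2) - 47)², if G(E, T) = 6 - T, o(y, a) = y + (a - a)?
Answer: 144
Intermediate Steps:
o(y, a) = y (o(y, a) = y + 0 = y)
l(w) = -15 + 25*w (l(w) = -20 + 5*(5*w + (6 - 1*5)) = -20 + 5*(5*w + (6 - 5)) = -20 + 5*(5*w + 1) = -20 + 5*(1 + 5*w) = -20 + (5 + 25*w) = -15 + 25*w)
(l(2) - 47)² = ((-15 + 25*2) - 47)² = ((-15 + 50) - 47)² = (35 - 47)² = (-12)² = 144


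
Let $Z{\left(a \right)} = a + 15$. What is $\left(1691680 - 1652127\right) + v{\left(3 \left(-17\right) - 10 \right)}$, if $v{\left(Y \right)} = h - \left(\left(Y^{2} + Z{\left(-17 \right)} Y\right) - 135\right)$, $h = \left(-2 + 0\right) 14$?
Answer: $35817$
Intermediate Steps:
$Z{\left(a \right)} = 15 + a$
$h = -28$ ($h = \left(-2\right) 14 = -28$)
$v{\left(Y \right)} = 107 - Y^{2} + 2 Y$ ($v{\left(Y \right)} = -28 - \left(\left(Y^{2} + \left(15 - 17\right) Y\right) - 135\right) = -28 - \left(\left(Y^{2} - 2 Y\right) - 135\right) = -28 - \left(-135 + Y^{2} - 2 Y\right) = -28 + \left(135 - Y^{2} + 2 Y\right) = 107 - Y^{2} + 2 Y$)
$\left(1691680 - 1652127\right) + v{\left(3 \left(-17\right) - 10 \right)} = \left(1691680 - 1652127\right) + \left(107 - \left(3 \left(-17\right) - 10\right)^{2} + 2 \left(3 \left(-17\right) - 10\right)\right) = 39553 + \left(107 - \left(-51 - 10\right)^{2} + 2 \left(-51 - 10\right)\right) = 39553 + \left(107 - \left(-61\right)^{2} + 2 \left(-61\right)\right) = 39553 - 3736 = 35817$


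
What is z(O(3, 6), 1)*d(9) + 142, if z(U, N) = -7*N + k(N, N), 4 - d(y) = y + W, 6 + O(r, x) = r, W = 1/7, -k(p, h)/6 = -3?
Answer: 598/7 ≈ 85.429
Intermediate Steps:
k(p, h) = 18 (k(p, h) = -6*(-3) = 18)
W = 1/7 ≈ 0.14286
O(r, x) = -6 + r
d(y) = 27/7 - y (d(y) = 4 - (y + 1/7) = 4 - (1/7 + y) = 4 + (-1/7 - y) = 27/7 - y)
z(U, N) = 18 - 7*N (z(U, N) = -7*N + 18 = 18 - 7*N)
z(O(3, 6), 1)*d(9) + 142 = (18 - 7*1)*(27/7 - 1*9) + 142 = (18 - 7)*(27/7 - 9) + 142 = 11*(-36/7) + 142 = -396/7 + 142 = 598/7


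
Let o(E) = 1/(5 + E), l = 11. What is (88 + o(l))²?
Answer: 1985281/256 ≈ 7755.0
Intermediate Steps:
(88 + o(l))² = (88 + 1/(5 + 11))² = (88 + 1/16)² = (1409/16)² = 1985281/256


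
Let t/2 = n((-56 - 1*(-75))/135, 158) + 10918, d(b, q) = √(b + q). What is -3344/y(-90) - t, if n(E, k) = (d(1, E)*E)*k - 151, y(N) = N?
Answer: -967358/45 - 6004*√2310/6075 ≈ -21544.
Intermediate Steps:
n(E, k) = -151 + E*k*√(1 + E) (n(E, k) = (√(1 + E)*E)*k - 151 = (E*√(1 + E))*k - 151 = E*k*√(1 + E) - 151 = -151 + E*k*√(1 + E))
t = 21534 + 6004*√2310/6075 (t = 2*((-151 + ((-56 - 1*(-75))/135)*158*√(1 + (-56 - 1*(-75))/135)) + 10918) = 2*((-151 + ((-56 + 75)*(1/135))*158*√(1 + (-56 + 75)*(1/135))) + 10918) = 2*((-151 + (19*(1/135))*158*√(1 + 19*(1/135))) + 10918) = 2*((-151 + (19/135)*158*√(1 + 19/135)) + 10918) = 2*((-151 + (19/135)*158*√(154/135)) + 10918) = 2*((-151 + (19/135)*158*(√2310/45)) + 10918) = 2*((-151 + 3002*√2310/6075) + 10918) = 2*(10767 + 3002*√2310/6075) = 21534 + 6004*√2310/6075 ≈ 21582.)
-3344/y(-90) - t = -3344/(-90) - (21534 + 6004*√2310/6075) = -3344*(-1/90) + (-21534 - 6004*√2310/6075) = 1672/45 + (-21534 - 6004*√2310/6075) = -967358/45 - 6004*√2310/6075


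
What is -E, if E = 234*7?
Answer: -1638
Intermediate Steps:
E = 1638
-E = -1*1638 = -1638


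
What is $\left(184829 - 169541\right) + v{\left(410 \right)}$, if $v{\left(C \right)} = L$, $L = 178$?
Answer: $15466$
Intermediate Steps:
$v{\left(C \right)} = 178$
$\left(184829 - 169541\right) + v{\left(410 \right)} = \left(184829 - 169541\right) + 178 = 15288 + 178 = 15466$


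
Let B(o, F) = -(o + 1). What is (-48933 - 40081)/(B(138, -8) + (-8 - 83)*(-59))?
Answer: -44507/2615 ≈ -17.020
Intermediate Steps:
B(o, F) = -1 - o (B(o, F) = -(1 + o) = -1 - o)
(-48933 - 40081)/(B(138, -8) + (-8 - 83)*(-59)) = (-48933 - 40081)/((-1 - 1*138) + (-8 - 83)*(-59)) = -89014/((-1 - 138) - 91*(-59)) = -89014/(-139 + 5369) = -89014/5230 = -89014*1/5230 = -44507/2615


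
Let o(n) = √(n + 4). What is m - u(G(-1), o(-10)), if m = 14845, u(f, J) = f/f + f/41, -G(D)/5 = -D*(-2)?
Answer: 608594/41 ≈ 14844.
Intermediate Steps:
G(D) = -10*D (G(D) = -5*(-D)*(-2) = -10*D)
o(n) = √(4 + n)
u(f, J) = 1 + f/41 (u(f, J) = 1 + f*(1/41) = 1 + f/41)
m - u(G(-1), o(-10)) = 14845 - (1 + (-10*(-1))/41) = 14845 - (1 + (1/41)*10) = 14845 - (1 + 10/41) = 14845 - 1*51/41 = 14845 - 51/41 = 608594/41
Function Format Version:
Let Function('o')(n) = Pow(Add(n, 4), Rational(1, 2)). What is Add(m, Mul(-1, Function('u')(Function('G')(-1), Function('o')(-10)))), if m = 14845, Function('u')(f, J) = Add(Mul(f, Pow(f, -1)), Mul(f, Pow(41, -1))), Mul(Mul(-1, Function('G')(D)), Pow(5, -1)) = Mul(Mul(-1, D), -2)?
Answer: Rational(608594, 41) ≈ 14844.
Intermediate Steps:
Function('G')(D) = Mul(-10, D) (Function('G')(D) = Mul(-5, Mul(Mul(-1, D), -2)) = Mul(-5, Mul(2, D)) = Mul(-10, D))
Function('o')(n) = Pow(Add(4, n), Rational(1, 2))
Function('u')(f, J) = Add(1, Mul(Rational(1, 41), f)) (Function('u')(f, J) = Add(1, Mul(f, Rational(1, 41))) = Add(1, Mul(Rational(1, 41), f)))
Add(m, Mul(-1, Function('u')(Function('G')(-1), Function('o')(-10)))) = Add(14845, Mul(-1, Add(1, Mul(Rational(1, 41), Mul(-10, -1))))) = Add(14845, Mul(-1, Add(1, Mul(Rational(1, 41), 10)))) = Add(14845, Mul(-1, Add(1, Rational(10, 41)))) = Add(14845, Mul(-1, Rational(51, 41))) = Add(14845, Rational(-51, 41)) = Rational(608594, 41)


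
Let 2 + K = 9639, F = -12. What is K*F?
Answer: -115644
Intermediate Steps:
K = 9637 (K = -2 + 9639 = 9637)
K*F = 9637*(-12) = -115644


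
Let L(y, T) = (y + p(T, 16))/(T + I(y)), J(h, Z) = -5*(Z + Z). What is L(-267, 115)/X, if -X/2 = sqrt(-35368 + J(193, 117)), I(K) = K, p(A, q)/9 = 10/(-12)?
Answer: 549*I*sqrt(36538)/22215104 ≈ 0.0047239*I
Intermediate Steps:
J(h, Z) = -10*Z
p(A, q) = -15/2 (p(A, q) = 9*(10/(-12)) = 9*(10*(-1/12)) = 9*(-5/6) = -15/2)
L(y, T) = (-15/2 + y)/(T + y) (L(y, T) = (y - 15/2)/(T + y) = (-15/2 + y)/(T + y))
X = -2*I*sqrt(36538) (X = -2*sqrt(-35368 - 10*117) = -2*sqrt(-35368 - 1170) = -2*I*sqrt(36538) ≈ -382.3*I)
L(-267, 115)/X = ((-15/2 - 267)/(115 - 267))/((-2*I*sqrt(36538))) = (-549/2/(-152))*(I*sqrt(36538)/73076) = (-1/152*(-549/2))*(I*sqrt(36538)/73076) = 549*(I*sqrt(36538)/73076)/304 = 549*I*sqrt(36538)/22215104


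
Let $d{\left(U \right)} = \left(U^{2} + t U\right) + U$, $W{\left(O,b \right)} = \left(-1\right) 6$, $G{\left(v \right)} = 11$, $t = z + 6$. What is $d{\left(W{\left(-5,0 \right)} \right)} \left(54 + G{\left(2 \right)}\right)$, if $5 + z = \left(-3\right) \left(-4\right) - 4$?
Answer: $-1560$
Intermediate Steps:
$z = 3$ ($z = -5 - -8 = -5 + \left(12 - 4\right) = -5 + 8 = 3$)
$t = 9$ ($t = 3 + 6 = 9$)
$W{\left(O,b \right)} = -6$
$d{\left(U \right)} = U^{2} + 10 U$ ($d{\left(U \right)} = \left(U^{2} + 9 U\right) + U = U^{2} + 10 U$)
$d{\left(W{\left(-5,0 \right)} \right)} \left(54 + G{\left(2 \right)}\right) = - 6 \left(10 - 6\right) \left(54 + 11\right) = \left(-6\right) 4 \cdot 65 = \left(-24\right) 65 = -1560$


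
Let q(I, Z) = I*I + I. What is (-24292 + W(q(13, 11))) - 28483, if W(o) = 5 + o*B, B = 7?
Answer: -51496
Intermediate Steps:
q(I, Z) = I + I**2 (q(I, Z) = I**2 + I = I + I**2)
W(o) = 5 + 7*o (W(o) = 5 + o*7 = 5 + 7*o)
(-24292 + W(q(13, 11))) - 28483 = (-24292 + (5 + 7*(13*(1 + 13)))) - 28483 = (-24292 + (5 + 7*(13*14))) - 28483 = (-24292 + (5 + 7*182)) - 28483 = (-24292 + (5 + 1274)) - 28483 = (-24292 + 1279) - 28483 = -23013 - 28483 = -51496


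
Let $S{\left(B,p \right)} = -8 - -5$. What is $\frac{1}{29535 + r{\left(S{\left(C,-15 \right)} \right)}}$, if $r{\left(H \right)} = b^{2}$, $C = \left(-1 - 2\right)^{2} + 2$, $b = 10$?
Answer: $\frac{1}{29635} \approx 3.3744 \cdot 10^{-5}$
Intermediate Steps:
$C = 11$ ($C = \left(-3\right)^{2} + 2 = 9 + 2 = 11$)
$S{\left(B,p \right)} = -3$ ($S{\left(B,p \right)} = -8 + 5 = -3$)
$r{\left(H \right)} = 100$ ($r{\left(H \right)} = 10^{2} = 100$)
$\frac{1}{29535 + r{\left(S{\left(C,-15 \right)} \right)}} = \frac{1}{29535 + 100} = \frac{1}{29635}$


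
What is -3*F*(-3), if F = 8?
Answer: 72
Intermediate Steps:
-3*F*(-3) = -3*8*(-3) = -24*(-3) = -1*(-72) = 72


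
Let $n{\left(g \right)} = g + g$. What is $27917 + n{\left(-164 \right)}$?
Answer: $27589$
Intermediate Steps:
$n{\left(g \right)} = 2 g$
$27917 + n{\left(-164 \right)} = 27917 + 2 \left(-164\right) = 27917 - 328 = 27589$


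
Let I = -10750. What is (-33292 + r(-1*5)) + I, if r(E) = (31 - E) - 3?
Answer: -44009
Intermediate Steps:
r(E) = 28 - E
(-33292 + r(-1*5)) + I = (-33292 + (28 - (-1)*5)) - 10750 = (-33292 + (28 - 1*(-5))) - 10750 = (-33292 + (28 + 5)) - 10750 = (-33292 + 33) - 10750 = -33259 - 10750 = -44009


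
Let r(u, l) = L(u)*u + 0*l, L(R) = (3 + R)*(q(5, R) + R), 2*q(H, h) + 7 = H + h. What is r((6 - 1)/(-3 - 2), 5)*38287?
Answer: 191435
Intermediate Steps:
q(H, h) = -7/2 + H/2 + h/2 (q(H, h) = -7/2 + (H + h)/2 = -7/2 + (H/2 + h/2) = -7/2 + H/2 + h/2)
L(R) = (-1 + 3*R/2)*(3 + R) (L(R) = (3 + R)*((-7/2 + (½)*5 + R/2) + R) = (3 + R)*((-7/2 + 5/2 + R/2) + R) = (3 + R)*((-1 + R/2) + R) = (3 + R)*(-1 + 3*R/2) = (-1 + 3*R/2)*(3 + R))
r(u, l) = u*(-3 + 3*u²/2 + 7*u/2) (r(u, l) = (-3 + 3*u²/2 + 7*u/2)*u + 0*l = u*(-3 + 3*u²/2 + 7*u/2) + 0 = u*(-3 + 3*u²/2 + 7*u/2))
r((6 - 1)/(-3 - 2), 5)*38287 = (((6 - 1)/(-3 - 2))*(-6 + 3*((6 - 1)/(-3 - 2))² + 7*((6 - 1)/(-3 - 2)))/2)*38287 = ((5/(-5))*(-6 + 3*(5/(-5))² + 7*(5/(-5)))/2)*38287 = ((5*(-⅕))*(-6 + 3*(5*(-⅕))² + 7*(5*(-⅕)))/2)*38287 = ((½)*(-1)*(-6 + 3*(-1)² + 7*(-1)))*38287 = ((½)*(-1)*(-6 + 3*1 - 7))*38287 = ((½)*(-1)*(-6 + 3 - 7))*38287 = ((½)*(-1)*(-10))*38287 = 5*38287 = 191435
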